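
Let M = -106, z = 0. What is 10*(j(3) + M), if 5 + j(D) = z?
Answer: -1110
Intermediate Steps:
j(D) = -5 (j(D) = -5 + 0 = -5)
10*(j(3) + M) = 10*(-5 - 106) = 10*(-111) = -1110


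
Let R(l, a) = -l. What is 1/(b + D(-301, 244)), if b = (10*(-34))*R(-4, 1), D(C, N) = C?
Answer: -1/1661 ≈ -0.00060205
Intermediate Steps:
b = -1360 (b = (10*(-34))*(-1*(-4)) = -340*4 = -1360)
1/(b + D(-301, 244)) = 1/(-1360 - 301) = 1/(-1661) = -1/1661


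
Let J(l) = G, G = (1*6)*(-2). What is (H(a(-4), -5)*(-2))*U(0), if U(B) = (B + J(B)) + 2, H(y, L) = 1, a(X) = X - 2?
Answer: 20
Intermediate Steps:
a(X) = -2 + X
G = -12 (G = 6*(-2) = -12)
J(l) = -12
U(B) = -10 + B (U(B) = (B - 12) + 2 = (-12 + B) + 2 = -10 + B)
(H(a(-4), -5)*(-2))*U(0) = (1*(-2))*(-10 + 0) = -2*(-10) = 20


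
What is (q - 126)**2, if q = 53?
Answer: 5329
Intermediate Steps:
(q - 126)**2 = (53 - 126)**2 = (-73)**2 = 5329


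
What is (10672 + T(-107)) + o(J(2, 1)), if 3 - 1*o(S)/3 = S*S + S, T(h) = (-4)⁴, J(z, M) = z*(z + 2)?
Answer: 10721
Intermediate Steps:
J(z, M) = z*(2 + z)
T(h) = 256
o(S) = 9 - 3*S - 3*S² (o(S) = 9 - 3*(S*S + S) = 9 - 3*(S² + S) = 9 - 3*(S + S²) = 9 + (-3*S - 3*S²) = 9 - 3*S - 3*S²)
(10672 + T(-107)) + o(J(2, 1)) = (10672 + 256) + (9 - 6*(2 + 2) - 3*4*(2 + 2)²) = 10928 + (9 - 6*4 - 3*(2*4)²) = 10928 + (9 - 3*8 - 3*8²) = 10928 + (9 - 24 - 3*64) = 10928 + (9 - 24 - 192) = 10928 - 207 = 10721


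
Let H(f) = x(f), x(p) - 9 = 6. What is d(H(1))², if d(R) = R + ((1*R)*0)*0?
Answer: 225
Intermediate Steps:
x(p) = 15 (x(p) = 9 + 6 = 15)
H(f) = 15
d(R) = R (d(R) = R + (R*0)*0 = R + 0*0 = R + 0 = R)
d(H(1))² = 15² = 225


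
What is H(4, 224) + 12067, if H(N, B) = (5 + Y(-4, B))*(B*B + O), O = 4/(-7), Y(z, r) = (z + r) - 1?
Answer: 11251363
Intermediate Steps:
Y(z, r) = -1 + r + z (Y(z, r) = (r + z) - 1 = -1 + r + z)
O = -4/7 (O = 4*(-⅐) = -4/7 ≈ -0.57143)
H(N, B) = B*(-4/7 + B²) (H(N, B) = (5 + (-1 + B - 4))*(B*B - 4/7) = (5 + (-5 + B))*(B² - 4/7) = B*(-4/7 + B²))
H(4, 224) + 12067 = 224*(-4/7 + 224²) + 12067 = 224*(-4/7 + 50176) + 12067 = 224*(351228/7) + 12067 = 11239296 + 12067 = 11251363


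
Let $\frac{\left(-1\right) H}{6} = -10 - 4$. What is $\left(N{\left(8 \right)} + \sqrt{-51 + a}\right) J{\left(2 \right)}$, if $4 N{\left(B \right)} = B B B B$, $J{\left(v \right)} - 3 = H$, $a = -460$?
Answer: $89088 + 87 i \sqrt{511} \approx 89088.0 + 1966.7 i$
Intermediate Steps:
$H = 84$ ($H = - 6 \left(-10 - 4\right) = \left(-6\right) \left(-14\right) = 84$)
$J{\left(v \right)} = 87$ ($J{\left(v \right)} = 3 + 84 = 87$)
$N{\left(B \right)} = \frac{B^{4}}{4}$ ($N{\left(B \right)} = \frac{B B B B}{4} = \frac{B^{2} B^{2}}{4} = \frac{B^{4}}{4}$)
$\left(N{\left(8 \right)} + \sqrt{-51 + a}\right) J{\left(2 \right)} = \left(\frac{8^{4}}{4} + \sqrt{-51 - 460}\right) 87 = \left(\frac{1}{4} \cdot 4096 + \sqrt{-511}\right) 87 = \left(1024 + i \sqrt{511}\right) 87 = 89088 + 87 i \sqrt{511}$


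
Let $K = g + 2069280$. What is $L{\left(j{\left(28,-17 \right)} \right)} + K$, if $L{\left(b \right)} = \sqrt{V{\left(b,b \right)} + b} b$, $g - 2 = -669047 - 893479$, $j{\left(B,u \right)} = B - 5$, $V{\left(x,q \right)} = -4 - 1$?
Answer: $506756 + 69 \sqrt{2} \approx 5.0685 \cdot 10^{5}$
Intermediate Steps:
$V{\left(x,q \right)} = -5$ ($V{\left(x,q \right)} = -4 - 1 = -5$)
$j{\left(B,u \right)} = -5 + B$ ($j{\left(B,u \right)} = B - 5 = -5 + B$)
$g = -1562524$ ($g = 2 - 1562526 = -1562524$)
$L{\left(b \right)} = b \sqrt{-5 + b}$ ($L{\left(b \right)} = \sqrt{-5 + b} b = b \sqrt{-5 + b}$)
$K = 506756$ ($K = -1562524 + 2069280 = 506756$)
$L{\left(j{\left(28,-17 \right)} \right)} + K = \left(-5 + 28\right) \sqrt{-5 + \left(-5 + 28\right)} + 506756 = 23 \sqrt{-5 + 23} + 506756 = 23 \sqrt{18} + 506756 = 23 \cdot 3 \sqrt{2} + 506756 = 69 \sqrt{2} + 506756 = 506756 + 69 \sqrt{2}$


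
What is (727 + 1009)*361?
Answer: 626696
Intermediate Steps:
(727 + 1009)*361 = 1736*361 = 626696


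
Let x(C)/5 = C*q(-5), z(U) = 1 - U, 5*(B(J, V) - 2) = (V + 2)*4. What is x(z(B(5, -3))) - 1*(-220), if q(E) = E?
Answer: 225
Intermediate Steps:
B(J, V) = 18/5 + 4*V/5 (B(J, V) = 2 + ((V + 2)*4)/5 = 2 + ((2 + V)*4)/5 = 2 + (8 + 4*V)/5 = 2 + (8/5 + 4*V/5) = 18/5 + 4*V/5)
x(C) = -25*C (x(C) = 5*(C*(-5)) = 5*(-5*C) = -25*C)
x(z(B(5, -3))) - 1*(-220) = -25*(1 - (18/5 + (4/5)*(-3))) - 1*(-220) = -25*(1 - (18/5 - 12/5)) + 220 = -25*(1 - 1*6/5) + 220 = -25*(1 - 6/5) + 220 = -25*(-1/5) + 220 = 5 + 220 = 225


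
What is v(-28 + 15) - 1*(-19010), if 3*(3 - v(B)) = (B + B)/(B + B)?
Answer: 57038/3 ≈ 19013.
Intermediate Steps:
v(B) = 8/3 (v(B) = 3 - (B + B)/(3*(B + B)) = 3 - 2*B/(3*(2*B)) = 3 - 2*B*1/(2*B)/3 = 3 - 1/3*1 = 3 - 1/3 = 8/3)
v(-28 + 15) - 1*(-19010) = 8/3 - 1*(-19010) = 8/3 + 19010 = 57038/3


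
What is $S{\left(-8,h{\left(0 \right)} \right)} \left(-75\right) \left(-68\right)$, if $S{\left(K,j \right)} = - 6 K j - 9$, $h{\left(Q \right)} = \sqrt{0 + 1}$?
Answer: $198900$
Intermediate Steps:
$h{\left(Q \right)} = 1$ ($h{\left(Q \right)} = \sqrt{1} = 1$)
$S{\left(K,j \right)} = -9 - 6 K j$ ($S{\left(K,j \right)} = - 6 K j - 9 = -9 - 6 K j$)
$S{\left(-8,h{\left(0 \right)} \right)} \left(-75\right) \left(-68\right) = \left(-9 - \left(-48\right) 1\right) \left(-75\right) \left(-68\right) = \left(-9 + 48\right) \left(-75\right) \left(-68\right) = 39 \left(-75\right) \left(-68\right) = \left(-2925\right) \left(-68\right) = 198900$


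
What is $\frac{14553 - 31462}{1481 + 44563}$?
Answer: $- \frac{16909}{46044} \approx -0.36724$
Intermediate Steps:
$\frac{14553 - 31462}{1481 + 44563} = \frac{14553 - 31462}{46044} = \left(-16909\right) \frac{1}{46044} = - \frac{16909}{46044}$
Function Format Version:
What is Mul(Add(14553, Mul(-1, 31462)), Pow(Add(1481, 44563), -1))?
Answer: Rational(-16909, 46044) ≈ -0.36724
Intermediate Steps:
Mul(Add(14553, Mul(-1, 31462)), Pow(Add(1481, 44563), -1)) = Mul(Add(14553, -31462), Pow(46044, -1)) = Mul(-16909, Rational(1, 46044)) = Rational(-16909, 46044)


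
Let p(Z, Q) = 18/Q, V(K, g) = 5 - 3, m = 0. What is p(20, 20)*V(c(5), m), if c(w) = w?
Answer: 9/5 ≈ 1.8000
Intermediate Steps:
V(K, g) = 2
p(20, 20)*V(c(5), m) = (18/20)*2 = (18*(1/20))*2 = (9/10)*2 = 9/5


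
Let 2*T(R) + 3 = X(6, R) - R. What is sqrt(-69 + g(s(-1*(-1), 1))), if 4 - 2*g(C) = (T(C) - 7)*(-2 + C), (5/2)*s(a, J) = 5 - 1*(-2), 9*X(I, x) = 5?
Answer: I*sqrt(14209)/15 ≈ 7.9468*I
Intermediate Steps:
X(I, x) = 5/9 (X(I, x) = (1/9)*5 = 5/9)
s(a, J) = 14/5 (s(a, J) = 2*(5 - 1*(-2))/5 = 2*(5 + 2)/5 = (2/5)*7 = 14/5)
T(R) = -11/9 - R/2 (T(R) = -3/2 + (5/9 - R)/2 = -3/2 + (5/18 - R/2) = -11/9 - R/2)
g(C) = 2 - (-2 + C)*(-74/9 - C/2)/2 (g(C) = 2 - ((-11/9 - C/2) - 7)*(-2 + C)/2 = 2 - (-74/9 - C/2)*(-2 + C)/2 = 2 - (-2 + C)*(-74/9 - C/2)/2)
sqrt(-69 + g(s(-1*(-1), 1))) = sqrt(-69 + (-56/9 + (14/5)**2/4 + (65/18)*(14/5))) = sqrt(-69 + (-56/9 + (1/4)*(196/25) + 91/9)) = sqrt(-69 + (-56/9 + 49/25 + 91/9)) = sqrt(-69 + 1316/225) = sqrt(-14209/225) = I*sqrt(14209)/15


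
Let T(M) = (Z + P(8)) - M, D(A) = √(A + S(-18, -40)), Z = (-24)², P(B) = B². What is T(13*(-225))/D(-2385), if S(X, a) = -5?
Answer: -713*I*√2390/478 ≈ -72.922*I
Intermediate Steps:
Z = 576
D(A) = √(-5 + A) (D(A) = √(A - 5) = √(-5 + A))
T(M) = 640 - M (T(M) = (576 + 8²) - M = (576 + 64) - M = 640 - M)
T(13*(-225))/D(-2385) = (640 - 13*(-225))/(√(-5 - 2385)) = (640 - 1*(-2925))/(√(-2390)) = (640 + 2925)/((I*√2390)) = 3565*(-I*√2390/2390) = -713*I*√2390/478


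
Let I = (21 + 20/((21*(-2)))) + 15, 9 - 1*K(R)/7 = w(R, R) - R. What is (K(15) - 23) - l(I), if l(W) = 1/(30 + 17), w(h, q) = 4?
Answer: 5498/47 ≈ 116.98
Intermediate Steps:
K(R) = 35 + 7*R (K(R) = 63 - 7*(4 - R) = 63 + (-28 + 7*R) = 35 + 7*R)
I = 746/21 (I = (21 + 20/(-42)) + 15 = (21 + 20*(-1/42)) + 15 = (21 - 10/21) + 15 = 431/21 + 15 = 746/21 ≈ 35.524)
l(W) = 1/47
(K(15) - 23) - l(I) = ((35 + 7*15) - 23) - 1*1/47 = ((35 + 105) - 23) - 1/47 = (140 - 23) - 1/47 = 117 - 1/47 = 5498/47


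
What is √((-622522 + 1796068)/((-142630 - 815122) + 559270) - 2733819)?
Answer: 2*I*√27131116090505658/199241 ≈ 1653.4*I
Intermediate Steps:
√((-622522 + 1796068)/((-142630 - 815122) + 559270) - 2733819) = √(1173546/(-957752 + 559270) - 2733819) = √(1173546/(-398482) - 2733819) = √(1173546*(-1/398482) - 2733819) = √(-586773/199241 - 2733819) = √(-544689418152/199241) = 2*I*√27131116090505658/199241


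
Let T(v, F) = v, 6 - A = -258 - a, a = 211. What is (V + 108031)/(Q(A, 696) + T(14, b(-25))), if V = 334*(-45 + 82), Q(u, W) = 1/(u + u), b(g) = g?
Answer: 114369550/13301 ≈ 8598.6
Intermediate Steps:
A = 475 (A = 6 - (-258 - 1*211) = 6 - (-258 - 211) = 6 - 1*(-469) = 6 + 469 = 475)
Q(u, W) = 1/(2*u)
V = 12358 (V = 334*37 = 12358)
(V + 108031)/(Q(A, 696) + T(14, b(-25))) = (12358 + 108031)/((1/2)/475 + 14) = 120389/((1/2)*(1/475) + 14) = 120389/(1/950 + 14) = 120389/(13301/950) = 120389*(950/13301) = 114369550/13301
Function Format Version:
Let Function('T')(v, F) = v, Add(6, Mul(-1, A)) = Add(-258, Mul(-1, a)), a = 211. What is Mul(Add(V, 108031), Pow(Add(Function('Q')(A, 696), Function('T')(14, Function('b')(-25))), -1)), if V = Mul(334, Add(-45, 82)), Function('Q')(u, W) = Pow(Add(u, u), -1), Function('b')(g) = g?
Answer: Rational(114369550, 13301) ≈ 8598.6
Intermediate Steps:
A = 475 (A = Add(6, Mul(-1, Add(-258, Mul(-1, 211)))) = Add(6, Mul(-1, Add(-258, -211))) = Add(6, Mul(-1, -469)) = Add(6, 469) = 475)
Function('Q')(u, W) = Mul(Rational(1, 2), Pow(u, -1)) (Function('Q')(u, W) = Pow(Mul(2, u), -1) = Mul(Rational(1, 2), Pow(u, -1)))
V = 12358 (V = Mul(334, 37) = 12358)
Mul(Add(V, 108031), Pow(Add(Function('Q')(A, 696), Function('T')(14, Function('b')(-25))), -1)) = Mul(Add(12358, 108031), Pow(Add(Mul(Rational(1, 2), Pow(475, -1)), 14), -1)) = Mul(120389, Pow(Add(Mul(Rational(1, 2), Rational(1, 475)), 14), -1)) = Mul(120389, Pow(Add(Rational(1, 950), 14), -1)) = Mul(120389, Pow(Rational(13301, 950), -1)) = Mul(120389, Rational(950, 13301)) = Rational(114369550, 13301)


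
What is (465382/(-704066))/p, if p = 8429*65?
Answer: -232691/192873600205 ≈ -1.2064e-6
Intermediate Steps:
p = 547885
(465382/(-704066))/p = (465382/(-704066))/547885 = (465382*(-1/704066))*(1/547885) = -232691/352033*1/547885 = -232691/192873600205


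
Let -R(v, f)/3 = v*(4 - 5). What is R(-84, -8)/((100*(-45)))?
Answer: 7/125 ≈ 0.056000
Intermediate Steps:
R(v, f) = 3*v (R(v, f) = -3*v*(4 - 5) = -3*v*(-1) = -(-3)*v = 3*v)
R(-84, -8)/((100*(-45))) = (3*(-84))/((100*(-45))) = -252/(-4500) = -252*(-1/4500) = 7/125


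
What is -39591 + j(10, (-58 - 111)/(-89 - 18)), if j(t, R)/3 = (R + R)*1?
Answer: -4235223/107 ≈ -39582.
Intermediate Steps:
j(t, R) = 6*R (j(t, R) = 3*((R + R)*1) = 3*((2*R)*1) = 3*(2*R) = 6*R)
-39591 + j(10, (-58 - 111)/(-89 - 18)) = -39591 + 6*((-58 - 111)/(-89 - 18)) = -39591 + 6*(-169/(-107)) = -39591 + 6*(-169*(-1/107)) = -39591 + 6*(169/107) = -39591 + 1014/107 = -4235223/107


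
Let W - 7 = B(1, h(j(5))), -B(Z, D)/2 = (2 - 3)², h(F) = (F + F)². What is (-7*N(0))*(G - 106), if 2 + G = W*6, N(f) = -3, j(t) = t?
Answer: -1638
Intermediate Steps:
h(F) = 4*F² (h(F) = (2*F)² = 4*F²)
B(Z, D) = -2 (B(Z, D) = -2*(2 - 3)² = -2*(-1)² = -2*1 = -2)
W = 5 (W = 7 - 2 = 5)
G = 28 (G = -2 + 5*6 = -2 + 30 = 28)
(-7*N(0))*(G - 106) = (-7*(-3))*(28 - 106) = 21*(-78) = -1638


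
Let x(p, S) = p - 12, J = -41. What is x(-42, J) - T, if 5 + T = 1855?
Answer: -1904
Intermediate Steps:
T = 1850 (T = -5 + 1855 = 1850)
x(p, S) = -12 + p
x(-42, J) - T = (-12 - 42) - 1*1850 = -54 - 1850 = -1904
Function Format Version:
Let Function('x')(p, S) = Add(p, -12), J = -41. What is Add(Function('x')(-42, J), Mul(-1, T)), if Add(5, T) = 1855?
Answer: -1904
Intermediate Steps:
T = 1850 (T = Add(-5, 1855) = 1850)
Function('x')(p, S) = Add(-12, p)
Add(Function('x')(-42, J), Mul(-1, T)) = Add(Add(-12, -42), Mul(-1, 1850)) = Add(-54, -1850) = -1904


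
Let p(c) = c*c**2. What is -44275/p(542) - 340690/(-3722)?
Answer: 27122263494585/296308583768 ≈ 91.534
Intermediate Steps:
p(c) = c**3
-44275/p(542) - 340690/(-3722) = -44275/(542**3) - 340690/(-3722) = -44275/159220088 - 340690*(-1/3722) = -44275*1/159220088 + 170345/1861 = -44275/159220088 + 170345/1861 = 27122263494585/296308583768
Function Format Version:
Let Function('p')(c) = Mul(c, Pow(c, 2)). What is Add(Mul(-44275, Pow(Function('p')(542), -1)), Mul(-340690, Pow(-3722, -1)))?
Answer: Rational(27122263494585, 296308583768) ≈ 91.534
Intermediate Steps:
Function('p')(c) = Pow(c, 3)
Add(Mul(-44275, Pow(Function('p')(542), -1)), Mul(-340690, Pow(-3722, -1))) = Add(Mul(-44275, Pow(Pow(542, 3), -1)), Mul(-340690, Pow(-3722, -1))) = Add(Mul(-44275, Pow(159220088, -1)), Mul(-340690, Rational(-1, 3722))) = Add(Mul(-44275, Rational(1, 159220088)), Rational(170345, 1861)) = Add(Rational(-44275, 159220088), Rational(170345, 1861)) = Rational(27122263494585, 296308583768)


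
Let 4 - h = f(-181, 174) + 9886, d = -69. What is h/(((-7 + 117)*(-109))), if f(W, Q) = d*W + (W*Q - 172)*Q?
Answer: -5487513/11990 ≈ -457.67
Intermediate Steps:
f(W, Q) = -69*W + Q*(-172 + Q*W) (f(W, Q) = -69*W + (W*Q - 172)*Q = -69*W + (Q*W - 172)*Q = -69*W + (-172 + Q*W)*Q = -69*W + Q*(-172 + Q*W))
h = 5487513 (h = 4 - ((-172*174 - 69*(-181) - 181*174²) + 9886) = 4 - ((-29928 + 12489 - 181*30276) + 9886) = 4 - ((-29928 + 12489 - 5479956) + 9886) = 4 - (-5497395 + 9886) = 4 - 1*(-5487509) = 4 + 5487509 = 5487513)
h/(((-7 + 117)*(-109))) = 5487513/(((-7 + 117)*(-109))) = 5487513/((110*(-109))) = 5487513/(-11990) = 5487513*(-1/11990) = -5487513/11990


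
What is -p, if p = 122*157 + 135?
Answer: -19289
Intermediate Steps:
p = 19289 (p = 19154 + 135 = 19289)
-p = -1*19289 = -19289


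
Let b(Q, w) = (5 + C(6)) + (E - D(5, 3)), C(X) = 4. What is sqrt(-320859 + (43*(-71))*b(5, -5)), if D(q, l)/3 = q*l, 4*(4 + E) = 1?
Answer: I*sqrt(798009)/2 ≈ 446.66*I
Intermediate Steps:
E = -15/4 (E = -4 + (1/4)*1 = -4 + 1/4 = -15/4 ≈ -3.7500)
D(q, l) = 3*l*q (D(q, l) = 3*(q*l) = 3*(l*q) = 3*l*q)
b(Q, w) = -159/4 (b(Q, w) = (5 + 4) + (-15/4 - 3*3*5) = 9 + (-15/4 - 1*45) = 9 + (-15/4 - 45) = 9 - 195/4 = -159/4)
sqrt(-320859 + (43*(-71))*b(5, -5)) = sqrt(-320859 + (43*(-71))*(-159/4)) = sqrt(-320859 - 3053*(-159/4)) = sqrt(-320859 + 485427/4) = sqrt(-798009/4) = I*sqrt(798009)/2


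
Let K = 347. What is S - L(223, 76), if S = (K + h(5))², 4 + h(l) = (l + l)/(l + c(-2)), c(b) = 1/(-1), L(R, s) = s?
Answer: 477177/4 ≈ 1.1929e+5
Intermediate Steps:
c(b) = -1
h(l) = -4 + 2*l/(-1 + l) (h(l) = -4 + (l + l)/(l - 1) = -4 + (2*l)/(-1 + l) = -4 + 2*l/(-1 + l))
S = 477481/4 (S = (347 + 2*(2 - 1*5)/(-1 + 5))² = (347 + 2*(2 - 5)/4)² = (347 + 2*(¼)*(-3))² = (347 - 3/2)² = (691/2)² = 477481/4 ≈ 1.1937e+5)
S - L(223, 76) = 477481/4 - 1*76 = 477481/4 - 76 = 477177/4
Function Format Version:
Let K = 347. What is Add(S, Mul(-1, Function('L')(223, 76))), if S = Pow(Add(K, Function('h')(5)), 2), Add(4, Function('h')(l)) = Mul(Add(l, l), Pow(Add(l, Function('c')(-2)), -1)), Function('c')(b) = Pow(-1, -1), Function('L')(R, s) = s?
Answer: Rational(477177, 4) ≈ 1.1929e+5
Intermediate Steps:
Function('c')(b) = -1
Function('h')(l) = Add(-4, Mul(2, l, Pow(Add(-1, l), -1))) (Function('h')(l) = Add(-4, Mul(Add(l, l), Pow(Add(l, -1), -1))) = Add(-4, Mul(Mul(2, l), Pow(Add(-1, l), -1))) = Add(-4, Mul(2, l, Pow(Add(-1, l), -1))))
S = Rational(477481, 4) (S = Pow(Add(347, Mul(2, Pow(Add(-1, 5), -1), Add(2, Mul(-1, 5)))), 2) = Pow(Add(347, Mul(2, Pow(4, -1), Add(2, -5))), 2) = Pow(Add(347, Mul(2, Rational(1, 4), -3)), 2) = Pow(Add(347, Rational(-3, 2)), 2) = Pow(Rational(691, 2), 2) = Rational(477481, 4) ≈ 1.1937e+5)
Add(S, Mul(-1, Function('L')(223, 76))) = Add(Rational(477481, 4), Mul(-1, 76)) = Add(Rational(477481, 4), -76) = Rational(477177, 4)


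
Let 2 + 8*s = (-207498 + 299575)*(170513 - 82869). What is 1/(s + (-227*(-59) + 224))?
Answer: 4/4035052761 ≈ 9.9131e-10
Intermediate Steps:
s = 4034998293/4 (s = -¼ + ((-207498 + 299575)*(170513 - 82869))/8 = -¼ + (92077*87644)/8 = -¼ + (⅛)*8069996588 = -¼ + 2017499147/2 = 4034998293/4 ≈ 1.0087e+9)
1/(s + (-227*(-59) + 224)) = 1/(4034998293/4 + (-227*(-59) + 224)) = 1/(4034998293/4 + (13393 + 224)) = 1/(4034998293/4 + 13617) = 1/(4035052761/4) = 4/4035052761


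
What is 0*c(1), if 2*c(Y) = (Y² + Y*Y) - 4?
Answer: 0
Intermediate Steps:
c(Y) = -2 + Y² (c(Y) = ((Y² + Y*Y) - 4)/2 = ((Y² + Y²) - 4)/2 = (2*Y² - 4)/2 = (-4 + 2*Y²)/2 = -2 + Y²)
0*c(1) = 0*(-2 + 1²) = 0*(-2 + 1) = 0*(-1) = 0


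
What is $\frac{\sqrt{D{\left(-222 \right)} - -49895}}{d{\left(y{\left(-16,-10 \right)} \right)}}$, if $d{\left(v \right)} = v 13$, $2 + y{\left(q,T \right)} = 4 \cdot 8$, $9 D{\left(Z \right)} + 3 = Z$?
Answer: $\frac{\sqrt{49870}}{390} \approx 0.57261$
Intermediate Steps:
$D{\left(Z \right)} = - \frac{1}{3} + \frac{Z}{9}$
$y{\left(q,T \right)} = 30$ ($y{\left(q,T \right)} = -2 + 4 \cdot 8 = -2 + 32 = 30$)
$d{\left(v \right)} = 13 v$
$\frac{\sqrt{D{\left(-222 \right)} - -49895}}{d{\left(y{\left(-16,-10 \right)} \right)}} = \frac{\sqrt{\left(- \frac{1}{3} + \frac{1}{9} \left(-222\right)\right) - -49895}}{13 \cdot 30} = \frac{\sqrt{\left(- \frac{1}{3} - \frac{74}{3}\right) + 49895}}{390} = \sqrt{-25 + 49895} \cdot \frac{1}{390} = \sqrt{49870} \cdot \frac{1}{390} = \frac{\sqrt{49870}}{390}$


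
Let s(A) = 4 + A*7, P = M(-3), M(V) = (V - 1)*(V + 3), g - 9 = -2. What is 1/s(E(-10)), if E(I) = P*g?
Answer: ¼ ≈ 0.25000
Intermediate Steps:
g = 7 (g = 9 - 2 = 7)
M(V) = (-1 + V)*(3 + V)
P = 0 (P = -3 + (-3)² + 2*(-3) = -3 + 9 - 6 = 0)
E(I) = 0 (E(I) = 0*7 = 0)
s(A) = 4 + 7*A
1/s(E(-10)) = 1/(4 + 7*0) = 1/(4 + 0) = 1/4 = ¼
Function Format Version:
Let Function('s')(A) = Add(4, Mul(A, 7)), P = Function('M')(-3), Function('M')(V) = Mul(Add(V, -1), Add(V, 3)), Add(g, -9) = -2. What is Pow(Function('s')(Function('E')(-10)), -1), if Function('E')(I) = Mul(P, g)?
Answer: Rational(1, 4) ≈ 0.25000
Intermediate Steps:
g = 7 (g = Add(9, -2) = 7)
Function('M')(V) = Mul(Add(-1, V), Add(3, V))
P = 0 (P = Add(-3, Pow(-3, 2), Mul(2, -3)) = Add(-3, 9, -6) = 0)
Function('E')(I) = 0 (Function('E')(I) = Mul(0, 7) = 0)
Function('s')(A) = Add(4, Mul(7, A))
Pow(Function('s')(Function('E')(-10)), -1) = Pow(Add(4, Mul(7, 0)), -1) = Pow(Add(4, 0), -1) = Pow(4, -1) = Rational(1, 4)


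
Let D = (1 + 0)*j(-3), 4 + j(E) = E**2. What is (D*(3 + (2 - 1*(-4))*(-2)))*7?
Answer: -315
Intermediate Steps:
j(E) = -4 + E**2
D = 5 (D = (1 + 0)*(-4 + (-3)**2) = 1*(-4 + 9) = 1*5 = 5)
(D*(3 + (2 - 1*(-4))*(-2)))*7 = (5*(3 + (2 - 1*(-4))*(-2)))*7 = (5*(3 + (2 + 4)*(-2)))*7 = (5*(3 + 6*(-2)))*7 = (5*(3 - 12))*7 = (5*(-9))*7 = -45*7 = -315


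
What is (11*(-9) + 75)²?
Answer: 576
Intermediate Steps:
(11*(-9) + 75)² = (-99 + 75)² = (-24)² = 576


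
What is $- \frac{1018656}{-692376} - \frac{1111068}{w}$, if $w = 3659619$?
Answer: $\frac{41091889368}{35192116177} \approx 1.1676$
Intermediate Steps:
$- \frac{1018656}{-692376} - \frac{1111068}{w} = - \frac{1018656}{-692376} - \frac{1111068}{3659619} = \left(-1018656\right) \left(- \frac{1}{692376}\right) - \frac{370356}{1219873} = \frac{42444}{28849} - \frac{370356}{1219873} = \frac{41091889368}{35192116177}$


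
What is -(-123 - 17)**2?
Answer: -19600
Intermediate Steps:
-(-123 - 17)**2 = -1*(-140)**2 = -1*19600 = -19600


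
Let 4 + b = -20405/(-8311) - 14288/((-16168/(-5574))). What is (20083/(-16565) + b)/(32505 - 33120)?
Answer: 29176843575044/3640728503175 ≈ 8.0140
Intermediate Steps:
b = -1760921609/357373 (b = -4 + (-20405/(-8311) - 14288/((-16168/(-5574)))) = -4 + (-20405*(-1/8311) - 14288/((-16168*(-1/5574)))) = -4 + (20405/8311 - 14288/8084/2787) = -4 + (20405/8311 - 14288*2787/8084) = -4 + (20405/8311 - 211812/43) = -4 - 1759492117/357373 = -1760921609/357373 ≈ -4927.4)
(20083/(-16565) + b)/(32505 - 33120) = (20083/(-16565) - 1760921609/357373)/(32505 - 33120) = (20083*(-1/16565) - 1760921609/357373)/(-615) = (-20083/16565 - 1760921609/357373)*(-1/615) = -29176843575044/5919883745*(-1/615) = 29176843575044/3640728503175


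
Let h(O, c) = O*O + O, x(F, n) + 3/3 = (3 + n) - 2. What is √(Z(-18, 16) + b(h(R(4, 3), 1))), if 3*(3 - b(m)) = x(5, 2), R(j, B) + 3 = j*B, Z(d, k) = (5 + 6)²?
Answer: √1110/3 ≈ 11.106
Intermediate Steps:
x(F, n) = n (x(F, n) = -1 + ((3 + n) - 2) = -1 + (1 + n) = n)
Z(d, k) = 121 (Z(d, k) = 11² = 121)
R(j, B) = -3 + B*j (R(j, B) = -3 + j*B = -3 + B*j)
h(O, c) = O + O² (h(O, c) = O² + O = O + O²)
b(m) = 7/3 (b(m) = 3 - ⅓*2 = 3 - ⅔ = 7/3)
√(Z(-18, 16) + b(h(R(4, 3), 1))) = √(121 + 7/3) = √(370/3) = √1110/3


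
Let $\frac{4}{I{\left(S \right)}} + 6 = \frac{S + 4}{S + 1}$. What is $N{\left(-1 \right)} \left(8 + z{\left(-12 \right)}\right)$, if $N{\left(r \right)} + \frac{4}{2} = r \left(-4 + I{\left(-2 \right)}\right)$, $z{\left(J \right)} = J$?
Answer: $-10$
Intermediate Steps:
$I{\left(S \right)} = \frac{4}{-6 + \frac{4 + S}{1 + S}}$ ($I{\left(S \right)} = \frac{4}{-6 + \frac{S + 4}{S + 1}} = \frac{4}{-6 + \frac{4 + S}{1 + S}}$)
$N{\left(r \right)} = -2 - \frac{9 r}{2}$ ($N{\left(r \right)} = -2 + r \left(-4 + \frac{4 \left(-1 - -2\right)}{2 + 5 \left(-2\right)}\right) = -2 + r \left(-4 + \frac{4 \left(-1 + 2\right)}{2 - 10}\right) = -2 + r \left(-4 + 4 \frac{1}{-8} \cdot 1\right) = -2 + r \left(-4 + 4 \left(- \frac{1}{8}\right) 1\right) = -2 + r \left(-4 - \frac{1}{2}\right) = -2 + r \left(- \frac{9}{2}\right) = -2 - \frac{9 r}{2}$)
$N{\left(-1 \right)} \left(8 + z{\left(-12 \right)}\right) = \left(-2 - - \frac{9}{2}\right) \left(8 - 12\right) = \left(-2 + \frac{9}{2}\right) \left(-4\right) = \frac{5}{2} \left(-4\right) = -10$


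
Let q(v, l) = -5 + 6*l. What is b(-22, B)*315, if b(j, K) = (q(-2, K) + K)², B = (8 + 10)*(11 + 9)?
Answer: 1992445875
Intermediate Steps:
B = 360 (B = 18*20 = 360)
b(j, K) = (-5 + 7*K)² (b(j, K) = ((-5 + 6*K) + K)² = (-5 + 7*K)²)
b(-22, B)*315 = (-5 + 7*360)²*315 = (-5 + 2520)²*315 = 2515²*315 = 6325225*315 = 1992445875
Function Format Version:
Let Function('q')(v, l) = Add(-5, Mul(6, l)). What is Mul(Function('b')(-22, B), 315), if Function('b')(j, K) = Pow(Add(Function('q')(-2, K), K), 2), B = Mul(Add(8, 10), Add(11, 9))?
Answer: 1992445875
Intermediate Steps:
B = 360 (B = Mul(18, 20) = 360)
Function('b')(j, K) = Pow(Add(-5, Mul(7, K)), 2) (Function('b')(j, K) = Pow(Add(Add(-5, Mul(6, K)), K), 2) = Pow(Add(-5, Mul(7, K)), 2))
Mul(Function('b')(-22, B), 315) = Mul(Pow(Add(-5, Mul(7, 360)), 2), 315) = Mul(Pow(Add(-5, 2520), 2), 315) = Mul(Pow(2515, 2), 315) = Mul(6325225, 315) = 1992445875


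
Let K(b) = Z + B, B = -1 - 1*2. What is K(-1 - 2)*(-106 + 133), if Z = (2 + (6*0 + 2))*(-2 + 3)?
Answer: 27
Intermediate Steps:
B = -3 (B = -1 - 2 = -3)
Z = 4 (Z = (2 + (0 + 2))*1 = (2 + 2)*1 = 4*1 = 4)
K(b) = 1 (K(b) = 4 - 3 = 1)
K(-1 - 2)*(-106 + 133) = 1*(-106 + 133) = 1*27 = 27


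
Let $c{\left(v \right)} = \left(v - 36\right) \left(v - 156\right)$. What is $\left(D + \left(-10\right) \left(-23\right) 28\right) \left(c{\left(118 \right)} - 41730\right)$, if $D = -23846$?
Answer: $780589476$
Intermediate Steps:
$c{\left(v \right)} = \left(-156 + v\right) \left(-36 + v\right)$ ($c{\left(v \right)} = \left(-36 + v\right) \left(-156 + v\right) = \left(-156 + v\right) \left(-36 + v\right)$)
$\left(D + \left(-10\right) \left(-23\right) 28\right) \left(c{\left(118 \right)} - 41730\right) = \left(-23846 + \left(-10\right) \left(-23\right) 28\right) \left(\left(5616 + 118^{2} - 22656\right) - 41730\right) = \left(-23846 + 230 \cdot 28\right) \left(\left(5616 + 13924 - 22656\right) - 41730\right) = \left(-23846 + 6440\right) \left(-3116 - 41730\right) = \left(-17406\right) \left(-44846\right) = 780589476$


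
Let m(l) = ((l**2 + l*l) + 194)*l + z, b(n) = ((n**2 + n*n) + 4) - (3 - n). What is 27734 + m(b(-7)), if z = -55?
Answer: 1602903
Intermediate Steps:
b(n) = 1 + n + 2*n**2 (b(n) = ((n**2 + n**2) + 4) + (-3 + n) = (2*n**2 + 4) + (-3 + n) = (4 + 2*n**2) + (-3 + n) = 1 + n + 2*n**2)
m(l) = -55 + l*(194 + 2*l**2) (m(l) = ((l**2 + l*l) + 194)*l - 55 = ((l**2 + l**2) + 194)*l - 55 = (2*l**2 + 194)*l - 55 = (194 + 2*l**2)*l - 55 = l*(194 + 2*l**2) - 55 = -55 + l*(194 + 2*l**2))
27734 + m(b(-7)) = 27734 + (-55 + 2*(1 - 7 + 2*(-7)**2)**3 + 194*(1 - 7 + 2*(-7)**2)) = 27734 + (-55 + 2*(1 - 7 + 2*49)**3 + 194*(1 - 7 + 2*49)) = 27734 + (-55 + 2*(1 - 7 + 98)**3 + 194*(1 - 7 + 98)) = 27734 + (-55 + 2*92**3 + 194*92) = 27734 + (-55 + 2*778688 + 17848) = 27734 + (-55 + 1557376 + 17848) = 27734 + 1575169 = 1602903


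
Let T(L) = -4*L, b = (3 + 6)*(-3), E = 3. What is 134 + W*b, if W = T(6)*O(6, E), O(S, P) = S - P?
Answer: 2078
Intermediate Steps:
b = -27 (b = 9*(-3) = -27)
W = -72 (W = (-4*6)*(6 - 1*3) = -24*(6 - 3) = -24*3 = -72)
134 + W*b = 134 - 72*(-27) = 134 + 1944 = 2078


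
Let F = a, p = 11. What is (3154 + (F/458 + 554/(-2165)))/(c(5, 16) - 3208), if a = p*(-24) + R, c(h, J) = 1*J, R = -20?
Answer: -781635797/791272860 ≈ -0.98782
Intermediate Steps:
c(h, J) = J
a = -284 (a = 11*(-24) - 20 = -264 - 20 = -284)
F = -284
(3154 + (F/458 + 554/(-2165)))/(c(5, 16) - 3208) = (3154 + (-284/458 + 554/(-2165)))/(16 - 3208) = (3154 + (-284*1/458 + 554*(-1/2165)))/(-3192) = (3154 + (-142/229 - 554/2165))*(-1/3192) = (3154 - 434296/495785)*(-1/3192) = (1563271594/495785)*(-1/3192) = -781635797/791272860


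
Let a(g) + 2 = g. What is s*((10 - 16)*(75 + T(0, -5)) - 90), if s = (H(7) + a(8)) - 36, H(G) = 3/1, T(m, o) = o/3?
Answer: 14310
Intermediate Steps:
T(m, o) = o/3 (T(m, o) = o*(⅓) = o/3)
H(G) = 3 (H(G) = 3*1 = 3)
a(g) = -2 + g
s = -27 (s = (3 + (-2 + 8)) - 36 = (3 + 6) - 36 = 9 - 36 = -27)
s*((10 - 16)*(75 + T(0, -5)) - 90) = -27*((10 - 16)*(75 + (⅓)*(-5)) - 90) = -27*(-6*(75 - 5/3) - 90) = -27*(-6*220/3 - 90) = -27*(-440 - 90) = -27*(-530) = 14310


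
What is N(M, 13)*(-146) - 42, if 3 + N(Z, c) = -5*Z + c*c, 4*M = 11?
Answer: -44541/2 ≈ -22271.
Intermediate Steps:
M = 11/4 (M = (¼)*11 = 11/4 ≈ 2.7500)
N(Z, c) = -3 + c² - 5*Z (N(Z, c) = -3 + (-5*Z + c*c) = -3 + (-5*Z + c²) = -3 + (c² - 5*Z) = -3 + c² - 5*Z)
N(M, 13)*(-146) - 42 = (-3 + 13² - 5*11/4)*(-146) - 42 = (-3 + 169 - 55/4)*(-146) - 42 = (609/4)*(-146) - 42 = -44457/2 - 42 = -44541/2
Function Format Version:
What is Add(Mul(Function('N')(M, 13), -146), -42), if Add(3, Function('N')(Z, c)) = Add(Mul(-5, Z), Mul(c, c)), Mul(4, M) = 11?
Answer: Rational(-44541, 2) ≈ -22271.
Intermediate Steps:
M = Rational(11, 4) (M = Mul(Rational(1, 4), 11) = Rational(11, 4) ≈ 2.7500)
Function('N')(Z, c) = Add(-3, Pow(c, 2), Mul(-5, Z)) (Function('N')(Z, c) = Add(-3, Add(Mul(-5, Z), Mul(c, c))) = Add(-3, Add(Mul(-5, Z), Pow(c, 2))) = Add(-3, Add(Pow(c, 2), Mul(-5, Z))) = Add(-3, Pow(c, 2), Mul(-5, Z)))
Add(Mul(Function('N')(M, 13), -146), -42) = Add(Mul(Add(-3, Pow(13, 2), Mul(-5, Rational(11, 4))), -146), -42) = Add(Mul(Add(-3, 169, Rational(-55, 4)), -146), -42) = Add(Mul(Rational(609, 4), -146), -42) = Add(Rational(-44457, 2), -42) = Rational(-44541, 2)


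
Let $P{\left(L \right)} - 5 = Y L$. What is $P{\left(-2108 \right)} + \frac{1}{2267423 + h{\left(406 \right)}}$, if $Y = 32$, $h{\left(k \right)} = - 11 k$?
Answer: $- \frac{152638712606}{2262957} \approx -67451.0$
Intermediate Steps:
$P{\left(L \right)} = 5 + 32 L$
$P{\left(-2108 \right)} + \frac{1}{2267423 + h{\left(406 \right)}} = \left(5 + 32 \left(-2108\right)\right) + \frac{1}{2267423 - 4466} = \left(5 - 67456\right) + \frac{1}{2267423 - 4466} = -67451 + \frac{1}{2262957} = - \frac{152638712606}{2262957}$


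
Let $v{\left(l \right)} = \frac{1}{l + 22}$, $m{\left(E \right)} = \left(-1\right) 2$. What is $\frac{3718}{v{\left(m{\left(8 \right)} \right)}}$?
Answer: $74360$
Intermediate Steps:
$m{\left(E \right)} = -2$
$v{\left(l \right)} = \frac{1}{22 + l}$
$\frac{3718}{v{\left(m{\left(8 \right)} \right)}} = \frac{3718}{\frac{1}{22 - 2}} = \frac{3718}{\frac{1}{20}} = 3718 \frac{1}{\frac{1}{20}} = 3718 \cdot 20 = 74360$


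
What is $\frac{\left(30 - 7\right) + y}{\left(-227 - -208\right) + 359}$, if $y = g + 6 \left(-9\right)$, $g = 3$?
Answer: $- \frac{7}{85} \approx -0.082353$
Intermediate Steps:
$y = -51$ ($y = 3 + 6 \left(-9\right) = 3 - 54 = -51$)
$\frac{\left(30 - 7\right) + y}{\left(-227 - -208\right) + 359} = \frac{\left(30 - 7\right) - 51}{\left(-227 - -208\right) + 359} = \frac{\left(30 - 7\right) - 51}{\left(-227 + 208\right) + 359} = \frac{23 - 51}{-19 + 359} = - \frac{28}{340} = \left(-28\right) \frac{1}{340} = - \frac{7}{85}$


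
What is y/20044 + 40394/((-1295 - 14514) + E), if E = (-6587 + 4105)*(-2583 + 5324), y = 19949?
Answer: 135221995143/136679454724 ≈ 0.98934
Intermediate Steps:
E = -6803162 (E = -2482*2741 = -6803162)
y/20044 + 40394/((-1295 - 14514) + E) = 19949/20044 + 40394/((-1295 - 14514) - 6803162) = 19949*(1/20044) + 40394/(-15809 - 6803162) = 19949/20044 + 40394/(-6818971) = 19949/20044 + 40394*(-1/6818971) = 19949/20044 - 40394/6818971 = 135221995143/136679454724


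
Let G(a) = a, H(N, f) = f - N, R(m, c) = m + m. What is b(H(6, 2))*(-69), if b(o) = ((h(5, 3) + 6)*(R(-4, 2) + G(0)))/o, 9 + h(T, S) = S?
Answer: 0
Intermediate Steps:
R(m, c) = 2*m
h(T, S) = -9 + S
b(o) = 0 (b(o) = (((-9 + 3) + 6)*(2*(-4) + 0))/o = ((-6 + 6)*(-8 + 0))/o = (0*(-8))/o = 0/o = 0)
b(H(6, 2))*(-69) = 0*(-69) = 0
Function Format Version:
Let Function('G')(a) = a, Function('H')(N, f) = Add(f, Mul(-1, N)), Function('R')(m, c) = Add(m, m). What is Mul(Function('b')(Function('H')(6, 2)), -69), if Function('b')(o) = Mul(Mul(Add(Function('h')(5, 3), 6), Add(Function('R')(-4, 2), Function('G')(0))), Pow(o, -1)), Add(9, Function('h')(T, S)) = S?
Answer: 0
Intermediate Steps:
Function('R')(m, c) = Mul(2, m)
Function('h')(T, S) = Add(-9, S)
Function('b')(o) = 0 (Function('b')(o) = Mul(Mul(Add(Add(-9, 3), 6), Add(Mul(2, -4), 0)), Pow(o, -1)) = Mul(Mul(Add(-6, 6), Add(-8, 0)), Pow(o, -1)) = Mul(Mul(0, -8), Pow(o, -1)) = Mul(0, Pow(o, -1)) = 0)
Mul(Function('b')(Function('H')(6, 2)), -69) = Mul(0, -69) = 0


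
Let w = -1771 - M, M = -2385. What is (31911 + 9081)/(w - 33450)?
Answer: -10248/8209 ≈ -1.2484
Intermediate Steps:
w = 614 (w = -1771 - 1*(-2385) = -1771 + 2385 = 614)
(31911 + 9081)/(w - 33450) = (31911 + 9081)/(614 - 33450) = 40992/(-32836) = 40992*(-1/32836) = -10248/8209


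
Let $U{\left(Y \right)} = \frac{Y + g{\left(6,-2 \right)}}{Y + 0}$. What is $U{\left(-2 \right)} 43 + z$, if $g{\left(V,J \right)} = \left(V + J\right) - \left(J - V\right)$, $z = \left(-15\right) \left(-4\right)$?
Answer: $-155$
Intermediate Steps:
$z = 60$
$g{\left(V,J \right)} = 2 V$ ($g{\left(V,J \right)} = \left(J + V\right) - \left(J - V\right) = 2 V$)
$U{\left(Y \right)} = \frac{12 + Y}{Y}$ ($U{\left(Y \right)} = \frac{Y + 2 \cdot 6}{Y + 0} = \frac{Y + 12}{Y} = \frac{12 + Y}{Y}$)
$U{\left(-2 \right)} 43 + z = \frac{12 - 2}{-2} \cdot 43 + 60 = \left(- \frac{1}{2}\right) 10 \cdot 43 + 60 = \left(-5\right) 43 + 60 = -215 + 60 = -155$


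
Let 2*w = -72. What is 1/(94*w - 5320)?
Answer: -1/8704 ≈ -0.00011489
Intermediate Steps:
w = -36 (w = (1/2)*(-72) = -36)
1/(94*w - 5320) = 1/(94*(-36) - 5320) = 1/(-3384 - 5320) = 1/(-8704) = -1/8704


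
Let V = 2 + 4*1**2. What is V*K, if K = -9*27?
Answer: -1458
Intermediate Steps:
V = 6 (V = 2 + 4*1 = 2 + 4 = 6)
K = -243
V*K = 6*(-243) = -1458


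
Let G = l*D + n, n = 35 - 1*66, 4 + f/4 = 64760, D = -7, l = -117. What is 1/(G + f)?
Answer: 1/259812 ≈ 3.8489e-6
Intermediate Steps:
f = 259024 (f = -16 + 4*64760 = -16 + 259040 = 259024)
n = -31 (n = 35 - 66 = -31)
G = 788 (G = -117*(-7) - 31 = 819 - 31 = 788)
1/(G + f) = 1/(788 + 259024) = 1/259812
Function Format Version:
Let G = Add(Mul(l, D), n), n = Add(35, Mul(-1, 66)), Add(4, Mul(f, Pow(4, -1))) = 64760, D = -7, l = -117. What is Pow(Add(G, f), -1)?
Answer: Rational(1, 259812) ≈ 3.8489e-6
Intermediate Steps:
f = 259024 (f = Add(-16, Mul(4, 64760)) = Add(-16, 259040) = 259024)
n = -31 (n = Add(35, -66) = -31)
G = 788 (G = Add(Mul(-117, -7), -31) = Add(819, -31) = 788)
Pow(Add(G, f), -1) = Pow(Add(788, 259024), -1) = Pow(259812, -1) = Rational(1, 259812)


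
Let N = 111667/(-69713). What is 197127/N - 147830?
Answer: -30250047161/111667 ≈ -2.7090e+5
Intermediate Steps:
N = -111667/69713 (N = 111667*(-1/69713) = -111667/69713 ≈ -1.6018)
197127/N - 147830 = 197127/(-111667/69713) - 147830 = 197127*(-69713/111667) - 147830 = -13742314551/111667 - 147830 = -30250047161/111667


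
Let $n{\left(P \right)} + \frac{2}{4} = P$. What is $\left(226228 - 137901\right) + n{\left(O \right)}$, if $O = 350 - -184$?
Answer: $\frac{177721}{2} \approx 88861.0$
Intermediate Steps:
$O = 534$ ($O = 350 + 184 = 534$)
$n{\left(P \right)} = - \frac{1}{2} + P$
$\left(226228 - 137901\right) + n{\left(O \right)} = \left(226228 - 137901\right) + \left(- \frac{1}{2} + 534\right) = 88327 + \frac{1067}{2} = \frac{177721}{2}$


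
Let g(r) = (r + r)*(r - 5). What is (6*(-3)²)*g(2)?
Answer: -648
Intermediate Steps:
g(r) = 2*r*(-5 + r) (g(r) = (2*r)*(-5 + r) = 2*r*(-5 + r))
(6*(-3)²)*g(2) = (6*(-3)²)*(2*2*(-5 + 2)) = (6*9)*(2*2*(-3)) = 54*(-12) = -648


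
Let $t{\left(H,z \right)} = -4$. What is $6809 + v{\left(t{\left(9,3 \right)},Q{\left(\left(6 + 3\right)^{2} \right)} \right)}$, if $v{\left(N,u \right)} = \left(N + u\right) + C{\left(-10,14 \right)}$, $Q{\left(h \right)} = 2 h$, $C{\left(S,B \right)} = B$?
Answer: $6981$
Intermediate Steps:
$v{\left(N,u \right)} = 14 + N + u$ ($v{\left(N,u \right)} = \left(N + u\right) + 14 = 14 + N + u$)
$6809 + v{\left(t{\left(9,3 \right)},Q{\left(\left(6 + 3\right)^{2} \right)} \right)} = 6809 + \left(14 - 4 + 2 \left(6 + 3\right)^{2}\right) = 6809 + \left(14 - 4 + 2 \cdot 9^{2}\right) = 6809 + \left(14 - 4 + 2 \cdot 81\right) = 6809 + \left(14 - 4 + 162\right) = 6809 + 172 = 6981$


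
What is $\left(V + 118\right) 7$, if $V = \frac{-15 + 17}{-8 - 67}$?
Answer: $\frac{61936}{75} \approx 825.81$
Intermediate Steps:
$V = - \frac{2}{75}$ ($V = \frac{2}{-75} = 2 \left(- \frac{1}{75}\right) = - \frac{2}{75} \approx -0.026667$)
$\left(V + 118\right) 7 = \left(- \frac{2}{75} + 118\right) 7 = \frac{8848}{75} \cdot 7 = \frac{61936}{75}$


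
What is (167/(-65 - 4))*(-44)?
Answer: 7348/69 ≈ 106.49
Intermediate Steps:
(167/(-65 - 4))*(-44) = (167/(-69))*(-44) = -1/69*167*(-44) = -167/69*(-44) = 7348/69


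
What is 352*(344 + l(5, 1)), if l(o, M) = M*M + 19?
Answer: 128128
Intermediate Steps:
l(o, M) = 19 + M**2 (l(o, M) = M**2 + 19 = 19 + M**2)
352*(344 + l(5, 1)) = 352*(344 + (19 + 1**2)) = 352*(344 + (19 + 1)) = 352*(344 + 20) = 352*364 = 128128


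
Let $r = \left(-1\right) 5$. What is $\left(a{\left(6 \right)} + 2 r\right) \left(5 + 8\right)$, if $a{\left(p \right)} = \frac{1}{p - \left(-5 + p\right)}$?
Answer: $- \frac{637}{5} \approx -127.4$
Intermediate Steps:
$a{\left(p \right)} = \frac{1}{5}$
$r = -5$
$\left(a{\left(6 \right)} + 2 r\right) \left(5 + 8\right) = \left(\frac{1}{5} + 2 \left(-5\right)\right) \left(5 + 8\right) = \left(\frac{1}{5} - 10\right) 13 = \left(- \frac{49}{5}\right) 13 = - \frac{637}{5}$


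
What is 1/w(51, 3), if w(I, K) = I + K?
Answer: 1/54 ≈ 0.018519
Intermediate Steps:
1/w(51, 3) = 1/(51 + 3) = 1/54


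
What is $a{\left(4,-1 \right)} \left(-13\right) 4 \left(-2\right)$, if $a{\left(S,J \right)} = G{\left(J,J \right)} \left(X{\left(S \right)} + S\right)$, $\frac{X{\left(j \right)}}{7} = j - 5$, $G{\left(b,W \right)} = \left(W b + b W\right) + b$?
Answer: $-312$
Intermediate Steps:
$G{\left(b,W \right)} = b + 2 W b$ ($G{\left(b,W \right)} = \left(W b + W b\right) + b = 2 W b + b = b + 2 W b$)
$X{\left(j \right)} = -35 + 7 j$ ($X{\left(j \right)} = 7 \left(j - 5\right) = 7 \left(-5 + j\right) = -35 + 7 j$)
$a{\left(S,J \right)} = J \left(1 + 2 J\right) \left(-35 + 8 S\right)$ ($a{\left(S,J \right)} = J \left(1 + 2 J\right) \left(\left(-35 + 7 S\right) + S\right) = J \left(1 + 2 J\right) \left(-35 + 8 S\right)$)
$a{\left(4,-1 \right)} \left(-13\right) 4 \left(-2\right) = - \left(1 + 2 \left(-1\right)\right) \left(-35 + 8 \cdot 4\right) \left(-13\right) 4 \left(-2\right) = - \left(1 - 2\right) \left(-35 + 32\right) \left(-13\right) \left(-8\right) = \left(-1\right) \left(-1\right) \left(-3\right) \left(-13\right) \left(-8\right) = \left(-3\right) \left(-13\right) \left(-8\right) = 39 \left(-8\right) = -312$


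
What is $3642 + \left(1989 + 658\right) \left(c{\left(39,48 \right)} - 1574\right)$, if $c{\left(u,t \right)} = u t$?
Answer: $792448$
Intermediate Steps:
$c{\left(u,t \right)} = t u$
$3642 + \left(1989 + 658\right) \left(c{\left(39,48 \right)} - 1574\right) = 3642 + \left(1989 + 658\right) \left(48 \cdot 39 - 1574\right) = 3642 + 2647 \left(1872 - 1574\right) = 3642 + 2647 \cdot 298 = 3642 + 788806 = 792448$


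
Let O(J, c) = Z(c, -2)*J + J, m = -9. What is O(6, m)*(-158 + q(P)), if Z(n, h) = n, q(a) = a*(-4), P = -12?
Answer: 5280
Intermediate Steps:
q(a) = -4*a
O(J, c) = J + J*c (O(J, c) = c*J + J = J*c + J = J + J*c)
O(6, m)*(-158 + q(P)) = (6*(1 - 9))*(-158 - 4*(-12)) = (6*(-8))*(-158 + 48) = -48*(-110) = 5280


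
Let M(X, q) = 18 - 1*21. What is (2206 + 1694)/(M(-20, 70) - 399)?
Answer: -650/67 ≈ -9.7015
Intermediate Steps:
M(X, q) = -3 (M(X, q) = 18 - 21 = -3)
(2206 + 1694)/(M(-20, 70) - 399) = (2206 + 1694)/(-3 - 399) = 3900/(-402) = 3900*(-1/402) = -650/67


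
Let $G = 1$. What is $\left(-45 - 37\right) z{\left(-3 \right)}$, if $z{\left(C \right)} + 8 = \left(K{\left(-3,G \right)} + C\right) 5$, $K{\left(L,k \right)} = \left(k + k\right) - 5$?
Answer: $3116$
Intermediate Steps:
$K{\left(L,k \right)} = -5 + 2 k$ ($K{\left(L,k \right)} = 2 k - 5 = -5 + 2 k$)
$z{\left(C \right)} = -23 + 5 C$ ($z{\left(C \right)} = -8 + \left(\left(-5 + 2 \cdot 1\right) + C\right) 5 = -8 + \left(\left(-5 + 2\right) + C\right) 5 = -8 + \left(-3 + C\right) 5 = -8 + \left(-15 + 5 C\right) = -23 + 5 C$)
$\left(-45 - 37\right) z{\left(-3 \right)} = \left(-45 - 37\right) \left(-23 + 5 \left(-3\right)\right) = - 82 \left(-23 - 15\right) = \left(-82\right) \left(-38\right) = 3116$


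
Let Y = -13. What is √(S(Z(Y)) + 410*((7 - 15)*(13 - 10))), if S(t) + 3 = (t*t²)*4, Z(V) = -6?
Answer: I*√10707 ≈ 103.47*I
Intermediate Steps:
S(t) = -3 + 4*t³ (S(t) = -3 + (t*t²)*4 = -3 + t³*4 = -3 + 4*t³)
√(S(Z(Y)) + 410*((7 - 15)*(13 - 10))) = √((-3 + 4*(-6)³) + 410*((7 - 15)*(13 - 10))) = √((-3 + 4*(-216)) + 410*(-8*3)) = √((-3 - 864) + 410*(-24)) = √(-867 - 9840) = √(-10707) = I*√10707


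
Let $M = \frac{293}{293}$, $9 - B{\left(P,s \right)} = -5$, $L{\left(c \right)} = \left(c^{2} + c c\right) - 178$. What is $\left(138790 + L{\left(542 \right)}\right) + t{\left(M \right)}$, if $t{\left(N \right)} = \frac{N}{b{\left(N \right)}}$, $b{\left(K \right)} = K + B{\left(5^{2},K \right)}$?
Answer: $\frac{10892101}{15} \approx 7.2614 \cdot 10^{5}$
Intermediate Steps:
$L{\left(c \right)} = -178 + 2 c^{2}$ ($L{\left(c \right)} = \left(c^{2} + c^{2}\right) - 178 = 2 c^{2} - 178 = -178 + 2 c^{2}$)
$B{\left(P,s \right)} = 14$ ($B{\left(P,s \right)} = 9 - -5 = 9 + 5 = 14$)
$M = 1$ ($M = 293 \cdot \frac{1}{293} = 1$)
$b{\left(K \right)} = 14 + K$ ($b{\left(K \right)} = K + 14 = 14 + K$)
$t{\left(N \right)} = \frac{N}{14 + N}$
$\left(138790 + L{\left(542 \right)}\right) + t{\left(M \right)} = \left(138790 - \left(178 - 2 \cdot 542^{2}\right)\right) + 1 \frac{1}{14 + 1} = \left(138790 + \left(-178 + 2 \cdot 293764\right)\right) + 1 \cdot \frac{1}{15} = \left(138790 + \left(-178 + 587528\right)\right) + 1 \cdot \frac{1}{15} = \left(138790 + 587350\right) + \frac{1}{15} = 726140 + \frac{1}{15} = \frac{10892101}{15}$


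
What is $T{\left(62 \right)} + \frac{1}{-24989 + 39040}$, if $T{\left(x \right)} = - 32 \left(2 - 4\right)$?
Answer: $\frac{899265}{14051} \approx 64.0$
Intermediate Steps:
$T{\left(x \right)} = 64$ ($T{\left(x \right)} = - 32 \left(2 - 4\right) = \left(-32\right) \left(-2\right) = 64$)
$T{\left(62 \right)} + \frac{1}{-24989 + 39040} = 64 + \frac{1}{-24989 + 39040} = 64 + \frac{1}{14051} = \frac{899265}{14051}$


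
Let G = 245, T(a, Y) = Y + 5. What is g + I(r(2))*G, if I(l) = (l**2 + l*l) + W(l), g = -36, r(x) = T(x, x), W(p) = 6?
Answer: 25444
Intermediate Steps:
T(a, Y) = 5 + Y
r(x) = 5 + x
I(l) = 6 + 2*l**2 (I(l) = (l**2 + l*l) + 6 = (l**2 + l**2) + 6 = 2*l**2 + 6 = 6 + 2*l**2)
g + I(r(2))*G = -36 + (6 + 2*(5 + 2)**2)*245 = -36 + (6 + 2*7**2)*245 = -36 + (6 + 2*49)*245 = -36 + (6 + 98)*245 = -36 + 104*245 = -36 + 25480 = 25444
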